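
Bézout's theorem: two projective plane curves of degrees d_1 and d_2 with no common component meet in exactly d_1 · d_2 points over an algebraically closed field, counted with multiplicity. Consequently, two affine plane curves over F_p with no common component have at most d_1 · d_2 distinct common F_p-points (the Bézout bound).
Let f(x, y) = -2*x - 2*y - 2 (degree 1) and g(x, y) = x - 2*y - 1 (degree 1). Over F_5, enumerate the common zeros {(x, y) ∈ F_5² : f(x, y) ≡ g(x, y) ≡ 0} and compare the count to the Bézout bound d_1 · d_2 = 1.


Common zeros: {(3, 1)}; count = 1; Bézout bound = 1.

deg(f) = 1, deg(g) = 1, so Bézout bound = 1.
Scan x ∈ F_5. For each x, list the y ∈ F_5 with f(x, y) ≡ 0 and those with g(x, y) ≡ 0 (mod 5); the common zeros in that column are the intersection.
  x = 0: f ≡ 0 at y ∈ {4}; g ≡ 0 at y ∈ {2}; common: ∅.
  x = 1: f ≡ 0 at y ∈ {3}; g ≡ 0 at y ∈ {0}; common: ∅.
  x = 2: f ≡ 0 at y ∈ {2}; g ≡ 0 at y ∈ {3}; common: ∅.
  x = 3: f ≡ 0 at y ∈ {1}; g ≡ 0 at y ∈ {1}; common: {1}.
  x = 4: f ≡ 0 at y ∈ {0}; g ≡ 0 at y ∈ {4}; common: ∅.
Collecting: common zeros = {(3, 1)}, so the count is 1.
Comparison with the Bézout bound: 1 ≤ 1 = deg(f)·deg(g), as expected for curves with no common component (the bound is attained).


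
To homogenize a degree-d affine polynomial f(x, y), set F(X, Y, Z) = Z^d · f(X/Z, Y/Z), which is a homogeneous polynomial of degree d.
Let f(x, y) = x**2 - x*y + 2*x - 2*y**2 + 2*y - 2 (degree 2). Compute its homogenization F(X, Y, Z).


F(X, Y, Z) = X**2 - X*Y + 2*X*Z - 2*Y**2 + 2*Y*Z - 2*Z**2

deg(f) = 2.
Substitute x = X/Z, y = Y/Z into f, then multiply by Z^2.
  monomial 1·x^2·y^0 ↦ 1·X^2·Y^0·Z^0.
  monomial -1·x^1·y^1 ↦ -1·X^1·Y^1·Z^0.
  monomial 2·x^1·y^0 ↦ 2·X^1·Y^0·Z^1.
  monomial -2·x^0·y^2 ↦ -2·X^0·Y^2·Z^0.
  monomial 2·x^0·y^1 ↦ 2·X^0·Y^1·Z^1.
  monomial -2·x^0·y^0 ↦ -2·X^0·Y^0·Z^2.
Collecting: F(X, Y, Z) = X**2 - X*Y + 2*X*Z - 2*Y**2 + 2*Y*Z - 2*Z**2.


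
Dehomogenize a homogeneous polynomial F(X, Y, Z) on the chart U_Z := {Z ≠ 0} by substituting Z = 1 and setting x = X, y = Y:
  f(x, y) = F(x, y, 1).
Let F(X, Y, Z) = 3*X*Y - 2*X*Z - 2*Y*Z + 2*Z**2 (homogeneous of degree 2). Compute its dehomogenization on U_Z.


f(x, y) = 3*x*y - 2*x - 2*y + 2

On U_Z we set Z = 1. Each monomial c·X^i·Y^j·Z^k in F becomes c·x^i·y^j·1^k = c·x^i·y^j.
Substituting Z = 1: F(X, Y, 1) = 3*x*y - 2*x - 2*y + 2.
Note: deg(f) ≤ deg(F) = 2; strict inequality happens when F is divisible by Z (lost terms).


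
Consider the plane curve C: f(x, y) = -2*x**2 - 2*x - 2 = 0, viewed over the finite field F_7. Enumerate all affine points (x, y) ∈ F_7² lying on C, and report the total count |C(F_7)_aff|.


Affine F_7-points: {(2, 0), (2, 1), (2, 2), (2, 3), (2, 4), (2, 5), (2, 6), (4, 0), (4, 1), (4, 2), (4, 3), (4, 4), (4, 5), (4, 6)}; count = 14.

For each of the 49 pairs (x, y) ∈ F_7², evaluate f(x, y) mod 7. Record the zeros.
  x = 0: [0↦5, 1↦5, 2↦5, 3↦5, 4↦5, 5↦5, 6↦5]  zeros at y ∈ ∅
  x = 1: [0↦1, 1↦1, 2↦1, 3↦1, 4↦1, 5↦1, 6↦1]  zeros at y ∈ ∅
  x = 2: [0↦0, 1↦0, 2↦0, 3↦0, 4↦0, 5↦0, 6↦0]  zeros at y ∈ {0, 1, 2, 3, 4, 5, 6}
  x = 3: [0↦2, 1↦2, 2↦2, 3↦2, 4↦2, 5↦2, 6↦2]  zeros at y ∈ ∅
  x = 4: [0↦0, 1↦0, 2↦0, 3↦0, 4↦0, 5↦0, 6↦0]  zeros at y ∈ {0, 1, 2, 3, 4, 5, 6}
  x = 5: [0↦1, 1↦1, 2↦1, 3↦1, 4↦1, 5↦1, 6↦1]  zeros at y ∈ ∅
  x = 6: [0↦5, 1↦5, 2↦5, 3↦5, 4↦5, 5↦5, 6↦5]  zeros at y ∈ ∅
Collecting zeros: affine points = {(2, 0), (2, 1), (2, 2), (2, 3), (2, 4), (2, 5), (2, 6), (4, 0), (4, 1), (4, 2), (4, 3), (4, 4), (4, 5), (4, 6)}.
Total count |C(F_7)_aff| = 14.


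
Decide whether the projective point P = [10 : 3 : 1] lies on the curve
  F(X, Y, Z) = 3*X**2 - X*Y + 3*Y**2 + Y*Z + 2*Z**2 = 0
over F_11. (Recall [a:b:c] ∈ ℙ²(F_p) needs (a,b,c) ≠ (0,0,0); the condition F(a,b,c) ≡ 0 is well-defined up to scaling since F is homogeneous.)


F(10,3,1) ≡ 5 (mod 11); P is NOT on the curve.

Evaluate F(10, 3, 1) term-by-term (mod 11).
  3*X**2 ↦ 3·100·1·1 = 300
  -X*Y ↦ -1·10·3·1 = -30
  3*Y**2 ↦ 3·1·9·1 = 27
  Y*Z ↦ 1·1·3·1 = 3
  2*Z**2 ↦ 2·1·1·1 = 2
Sum: F(10, 3, 1) = (300) + (-30) + (27) + (3) + (2) = 302.
Reducing mod 11: 302 ≡ 5 (mod 11).
Since F(a, b, c) ≡ 5 ≠ 0 (mod 11), P does NOT lie on the curve.


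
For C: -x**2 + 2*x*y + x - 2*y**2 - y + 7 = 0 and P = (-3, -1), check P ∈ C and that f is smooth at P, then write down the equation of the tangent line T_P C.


Tangent line at P: 5*x - 3*y + 12 = 0.

Step 1: f(-3, -1) = 0, so P lies on C.
Step 2: partial derivatives
  f_x(x, y) = -2*x + 2*y + 1, f_y(x, y) = 2*x - 4*y - 1.
  f_x(P) = 5, f_y(P) = -3 (gradient nonzero, so P is smooth).
Step 3: tangent line at P: 5·(x − -3) + -3·(y − -1) = 0.
Expanding: 5*x - 3*y + 12 = 0.


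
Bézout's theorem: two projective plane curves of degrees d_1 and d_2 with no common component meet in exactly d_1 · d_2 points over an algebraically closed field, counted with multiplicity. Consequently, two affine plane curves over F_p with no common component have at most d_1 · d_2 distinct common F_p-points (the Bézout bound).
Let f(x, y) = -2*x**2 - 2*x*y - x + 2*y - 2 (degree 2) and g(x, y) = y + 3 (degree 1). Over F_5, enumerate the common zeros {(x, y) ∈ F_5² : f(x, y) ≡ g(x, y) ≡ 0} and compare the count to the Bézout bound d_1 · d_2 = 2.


Common zeros: {(1, 2), (4, 2)}; count = 2; Bézout bound = 2.

deg(f) = 2, deg(g) = 1, so Bézout bound = 2.
Scan x ∈ F_5. For each x, list the y ∈ F_5 with f(x, y) ≡ 0 and those with g(x, y) ≡ 0 (mod 5); the common zeros in that column are the intersection.
  x = 0: f ≡ 0 at y ∈ {1}; g ≡ 0 at y ∈ {2}; common: ∅.
  x = 1: f ≡ 0 at y ∈ {0, 1, 2, 3, 4}; g ≡ 0 at y ∈ {2}; common: {2}.
  x = 2: f ≡ 0 at y ∈ {4}; g ≡ 0 at y ∈ {2}; common: ∅.
  x = 3: f ≡ 0 at y ∈ {3}; g ≡ 0 at y ∈ {2}; common: ∅.
  x = 4: f ≡ 0 at y ∈ {2}; g ≡ 0 at y ∈ {2}; common: {2}.
Collecting: common zeros = {(1, 2), (4, 2)}, so the count is 2.
Comparison with the Bézout bound: 2 ≤ 2 = deg(f)·deg(g), as expected for curves with no common component (the bound is attained).


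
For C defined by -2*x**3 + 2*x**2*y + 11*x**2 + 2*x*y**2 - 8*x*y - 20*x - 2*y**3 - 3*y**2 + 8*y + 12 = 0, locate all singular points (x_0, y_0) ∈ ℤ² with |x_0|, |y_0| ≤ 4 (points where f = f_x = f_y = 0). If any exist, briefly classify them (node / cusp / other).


Singular points: {(2, 0)}; classification: node.

Compute partial derivatives:
  f_x = -6*x**2 + 4*x*y + 22*x + 2*y**2 - 8*y - 20.
  f_y = 2*x**2 + 4*x*y - 8*x - 6*y**2 - 6*y + 8.
Scan x_0 ∈ {−4, ..., 4}. For each x_0, f_y(x_0, y) is a polynomial in y; find its integer roots y ∈ {−4, ..., 4}, then test f_x and f at those candidates.
  x = -4: f_y(-4, y) = -6*y**2 - 22*y + 72; no integer root y with |y| ≤ 4.
  x = -3: f_y(-3, y) = -6*y**2 - 18*y + 50; no integer root y with |y| ≤ 4.
  x = -2: f_y(-2, y) = -6*y**2 - 14*y + 32; no integer root y with |y| ≤ 4.
  x = -1: f_y(-1, y) = -6*y**2 - 10*y + 18; no integer root y with |y| ≤ 4.
  x = 0: f_y(0, y) = -6*y**2 - 6*y + 8; no integer root y with |y| ≤ 4.
  x = 1: f_y(1, y) = -6*y**2 - 2*y + 2; no integer root y with |y| ≤ 4.
  x = 2: f_y(2, y) = -6*y**2 + 2*y; vanishes at y ∈ {0}. (2, 0): f_x = 0, f = 0 — SINGULAR.
  x = 3: f_y(3, y) = -6*y**2 + 6*y + 2; no integer root y with |y| ≤ 4.
  x = 4: f_y(4, y) = -6*y**2 + 10*y + 8; no integer root y with |y| ≤ 4.
Only singular point on the grid: (2, 0).
Classify: substitute x = 2 + u, y = 0 + v and expand: f = -2*u**3 + 2*u**2*v - u**2 + 2*u*v**2 - 2*v**3 + v**2.
No constant or linear terms (consistent with a singular point). Quadratic part: -u**2 + v**2. Cubic part: -2*u**3 + 2*u**2*v + 2*u*v**2 - 2*v**3.
The quadratic part v**2 - u**2 = (v − u)(v + u) splits into two distinct linear factors, so there are two distinct tangent lines y − 0 = ±(x − 2) — this is a node (ordinary double point).
Classification: node.


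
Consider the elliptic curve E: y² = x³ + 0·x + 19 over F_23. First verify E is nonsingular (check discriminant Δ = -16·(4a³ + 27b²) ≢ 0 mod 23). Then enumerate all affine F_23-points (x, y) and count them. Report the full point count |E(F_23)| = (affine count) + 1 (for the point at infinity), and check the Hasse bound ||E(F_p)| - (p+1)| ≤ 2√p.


Affine points = {(2, 2), (2, 21), (3, 0), (5, 11), (5, 12), (8, 5), (8, 18), (9, 9), (9, 14), (11, 4), (11, 19), (13, 10), (13, 13), (14, 7), (14, 16), (15, 6), (15, 17), (18, 3), (18, 20), (19, 1), (19, 22), (22, 8), (22, 15)}; affine count = 23; |E(F_23)| = 24.

Discriminant check: Δ ∝ 4a³ + 27b² = 4·0³ + 27·19² = 4·0 + 27·361 ≡ 18 (mod 23). Nonzero ⇒ E is nonsingular.
For each x ∈ F_23, compute rhs = x³ + 0·x + 19 mod 23, then count y ∈ F_23 with y² ≡ rhs.
  x = 0: rhs = 19, matching y values: none (0 points).
  x = 1: rhs = 20, matching y values: none (0 points).
  x = 2: rhs = 4, matching y values: 2, 21 (2 points).
  x = 3: rhs = 0, matching y values: 0 (1 points).
  x = 4: rhs = 14, matching y values: none (0 points).
  x = 5: rhs = 6, matching y values: 11, 12 (2 points).
  x = 6: rhs = 5, matching y values: none (0 points).
  x = 7: rhs = 17, matching y values: none (0 points).
  x = 8: rhs = 2, matching y values: 5, 18 (2 points).
  x = 9: rhs = 12, matching y values: 9, 14 (2 points).
  x = 10: rhs = 7, matching y values: none (0 points).
  x = 11: rhs = 16, matching y values: 4, 19 (2 points).
  x = 12: rhs = 22, matching y values: none (0 points).
  x = 13: rhs = 8, matching y values: 10, 13 (2 points).
  x = 14: rhs = 3, matching y values: 7, 16 (2 points).
  x = 15: rhs = 13, matching y values: 6, 17 (2 points).
  x = 16: rhs = 21, matching y values: none (0 points).
  x = 17: rhs = 10, matching y values: none (0 points).
  x = 18: rhs = 9, matching y values: 3, 20 (2 points).
  x = 19: rhs = 1, matching y values: 1, 22 (2 points).
  x = 20: rhs = 15, matching y values: none (0 points).
  x = 21: rhs = 11, matching y values: none (0 points).
  x = 22: rhs = 18, matching y values: 8, 15 (2 points).
Total affine count: 23.
Full point count |E(F_23)| = 23 + 1 = 24.
Hasse bound: |24 − (23+1)| = |0| = 0 ≤ 2√23 ≈ 9.5917 ✓.


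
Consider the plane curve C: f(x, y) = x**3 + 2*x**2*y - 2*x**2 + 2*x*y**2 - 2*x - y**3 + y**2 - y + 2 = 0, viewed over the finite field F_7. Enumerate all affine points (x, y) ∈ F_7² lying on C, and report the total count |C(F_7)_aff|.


Affine F_7-points: {(2, 4), (3, 1), (3, 5), (5, 1), (5, 5), (6, 1), (6, 6)}; count = 7.

For each of the 49 pairs (x, y) ∈ F_7², evaluate f(x, y) mod 7. Record the zeros.
  x = 0: [0↦2, 1↦1, 2↦3, 3↦2, 4↦6, 5↦2, 6↦5]  zeros at y ∈ ∅
  x = 1: [0↦6, 1↦2, 2↦5, 3↦2, 4↦1, 5↦3, 6↦2]  zeros at y ∈ ∅
  x = 2: [0↦5, 1↦2, 2↦3, 3↦2, 4↦0, 5↦5, 6↦4]  zeros at y ∈ {4}
  x = 3: [0↦5, 1↦0, 2↦3, 3↦1, 4↦2, 5↦0, 6↦3]  zeros at y ∈ {1, 5}
  x = 4: [0↦5, 1↦2, 2↦4, 3↦5, 4↦6, 5↦1, 6↦5]  zeros at y ∈ ∅
  x = 5: [0↦4, 1↦0, 2↦5, 3↦6, 4↦4, 5↦0, 6↦2]  zeros at y ∈ {1, 5}
  x = 6: [0↦1, 1↦0, 2↦5, 3↦3, 4↦2, 5↦3, 6↦0]  zeros at y ∈ {1, 6}
Collecting zeros: affine points = {(2, 4), (3, 1), (3, 5), (5, 1), (5, 5), (6, 1), (6, 6)}.
Total count |C(F_7)_aff| = 7.


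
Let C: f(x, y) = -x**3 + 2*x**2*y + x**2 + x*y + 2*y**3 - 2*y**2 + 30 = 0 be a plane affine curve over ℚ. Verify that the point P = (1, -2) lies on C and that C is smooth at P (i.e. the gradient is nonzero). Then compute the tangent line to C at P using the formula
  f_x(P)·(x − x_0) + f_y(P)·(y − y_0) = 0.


Tangent line at P: -11*x + 35*y + 81 = 0.

Step 1: f(1, -2) = 0, so P lies on C.
Step 2: partial derivatives
  f_x(x, y) = -3*x**2 + 4*x*y + 2*x + y, f_y(x, y) = 2*x**2 + x + 6*y**2 - 4*y.
  f_x(P) = -11, f_y(P) = 35 (gradient nonzero, so P is smooth).
Step 3: tangent line at P: -11·(x − 1) + 35·(y − -2) = 0.
Expanding: -11*x + 35*y + 81 = 0.


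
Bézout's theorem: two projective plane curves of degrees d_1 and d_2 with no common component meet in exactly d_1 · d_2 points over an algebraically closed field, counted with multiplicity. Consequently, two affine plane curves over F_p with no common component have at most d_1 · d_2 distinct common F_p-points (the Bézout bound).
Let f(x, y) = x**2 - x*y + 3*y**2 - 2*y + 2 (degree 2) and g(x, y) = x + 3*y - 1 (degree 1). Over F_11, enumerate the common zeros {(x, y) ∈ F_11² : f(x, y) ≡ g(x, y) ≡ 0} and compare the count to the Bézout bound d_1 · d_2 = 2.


Common zeros: {(10, 8)}; count = 1; Bézout bound = 2.

deg(f) = 2, deg(g) = 1, so Bézout bound = 2.
Scan x ∈ F_11. For each x, list the y ∈ F_11 with f(x, y) ≡ 0 and those with g(x, y) ≡ 0 (mod 11); the common zeros in that column are the intersection.
  x = 0: f ≡ 0 at y ∈ ∅; g ≡ 0 at y ∈ {4}; common: ∅.
  x = 1: f ≡ 0 at y ∈ ∅; g ≡ 0 at y ∈ {0}; common: ∅.
  x = 2: f ≡ 0 at y ∈ ∅; g ≡ 0 at y ∈ {7}; common: ∅.
  x = 3: f ≡ 0 at y ∈ {0, 9}; g ≡ 0 at y ∈ {3}; common: ∅.
  x = 4: f ≡ 0 at y ∈ ∅; g ≡ 0 at y ∈ {10}; common: ∅.
  x = 5: f ≡ 0 at y ∈ {3}; g ≡ 0 at y ∈ {6}; common: ∅.
  x = 6: f ≡ 0 at y ∈ {1, 9}; g ≡ 0 at y ∈ {2}; common: ∅.
  x = 7: f ≡ 0 at y ∈ ∅; g ≡ 0 at y ∈ {9}; common: ∅.
  x = 8: f ≡ 0 at y ∈ {0, 7}; g ≡ 0 at y ∈ {5}; common: ∅.
  x = 9: f ≡ 0 at y ∈ {3, 8}; g ≡ 0 at y ∈ {1}; common: ∅.
  x = 10: f ≡ 0 at y ∈ {7, 8}; g ≡ 0 at y ∈ {8}; common: {8}.
Collecting: common zeros = {(10, 8)}, so the count is 1.
Comparison with the Bézout bound: 1 ≤ 2 = deg(f)·deg(g), as expected for curves with no common component (the affine F_11-count falls short of the bound because intersections may lie at infinity, over extension fields, or carry multiplicity).


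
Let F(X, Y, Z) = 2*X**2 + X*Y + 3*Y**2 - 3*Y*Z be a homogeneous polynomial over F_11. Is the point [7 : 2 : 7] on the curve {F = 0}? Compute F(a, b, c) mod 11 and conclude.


F(7,2,7) ≡ 5 (mod 11); P is NOT on the curve.

Evaluate F(7, 2, 7) term-by-term (mod 11).
  2*X**2 ↦ 2·49·1·1 = 98
  X*Y ↦ 1·7·2·1 = 14
  3*Y**2 ↦ 3·1·4·1 = 12
  -3*Y*Z ↦ -3·1·2·7 = -42
Sum: F(7, 2, 7) = (98) + (14) + (12) + (-42) = 82.
Reducing mod 11: 82 ≡ 5 (mod 11).
Since F(a, b, c) ≡ 5 ≠ 0 (mod 11), P does NOT lie on the curve.


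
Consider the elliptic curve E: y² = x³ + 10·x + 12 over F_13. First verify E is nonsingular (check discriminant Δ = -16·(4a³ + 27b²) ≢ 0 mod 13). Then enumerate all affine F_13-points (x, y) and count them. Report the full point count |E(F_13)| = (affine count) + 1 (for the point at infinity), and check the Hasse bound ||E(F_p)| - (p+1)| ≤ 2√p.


Affine points = {(0, 5), (0, 8), (1, 6), (1, 7), (2, 1), (2, 12), (3, 2), (3, 11), (4, 5), (4, 8), (7, 3), (7, 10), (9, 5), (9, 8), (11, 6), (11, 7), (12, 1), (12, 12)}; affine count = 18; |E(F_13)| = 19.

Discriminant check: Δ ∝ 4a³ + 27b² = 4·10³ + 27·12² = 4·1000 + 27·144 ≡ 10 (mod 13). Nonzero ⇒ E is nonsingular.
For each x ∈ F_13, compute rhs = x³ + 10·x + 12 mod 13, then count y ∈ F_13 with y² ≡ rhs.
  x = 0: rhs = 12, matching y values: 5, 8 (2 points).
  x = 1: rhs = 10, matching y values: 6, 7 (2 points).
  x = 2: rhs = 1, matching y values: 1, 12 (2 points).
  x = 3: rhs = 4, matching y values: 2, 11 (2 points).
  x = 4: rhs = 12, matching y values: 5, 8 (2 points).
  x = 5: rhs = 5, matching y values: none (0 points).
  x = 6: rhs = 2, matching y values: none (0 points).
  x = 7: rhs = 9, matching y values: 3, 10 (2 points).
  x = 8: rhs = 6, matching y values: none (0 points).
  x = 9: rhs = 12, matching y values: 5, 8 (2 points).
  x = 10: rhs = 7, matching y values: none (0 points).
  x = 11: rhs = 10, matching y values: 6, 7 (2 points).
  x = 12: rhs = 1, matching y values: 1, 12 (2 points).
Total affine count: 18.
Full point count |E(F_13)| = 18 + 1 = 19.
Hasse bound: |19 − (13+1)| = |5| = 5 ≤ 2√13 ≈ 7.2111 ✓.


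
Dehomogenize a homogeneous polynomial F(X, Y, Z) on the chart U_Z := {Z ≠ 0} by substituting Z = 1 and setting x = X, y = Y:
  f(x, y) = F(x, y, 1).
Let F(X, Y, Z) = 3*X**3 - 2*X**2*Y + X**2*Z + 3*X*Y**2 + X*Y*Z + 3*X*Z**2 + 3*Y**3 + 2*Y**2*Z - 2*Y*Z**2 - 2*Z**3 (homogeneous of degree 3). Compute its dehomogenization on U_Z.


f(x, y) = 3*x**3 - 2*x**2*y + x**2 + 3*x*y**2 + x*y + 3*x + 3*y**3 + 2*y**2 - 2*y - 2

On U_Z we set Z = 1. Each monomial c·X^i·Y^j·Z^k in F becomes c·x^i·y^j·1^k = c·x^i·y^j.
Substituting Z = 1: F(X, Y, 1) = 3*x**3 - 2*x**2*y + x**2 + 3*x*y**2 + x*y + 3*x + 3*y**3 + 2*y**2 - 2*y - 2.
Note: deg(f) ≤ deg(F) = 3; strict inequality happens when F is divisible by Z (lost terms).


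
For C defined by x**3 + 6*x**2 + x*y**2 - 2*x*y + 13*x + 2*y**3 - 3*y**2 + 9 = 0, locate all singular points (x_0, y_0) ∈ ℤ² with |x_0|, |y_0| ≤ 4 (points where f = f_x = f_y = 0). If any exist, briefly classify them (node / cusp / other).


Singular points: {(-2, 1)}; classification: cusp.

Compute partial derivatives:
  f_x = 3*x**2 + 12*x + y**2 - 2*y + 13.
  f_y = 2*x*y - 2*x + 6*y**2 - 6*y.
Scan x_0 ∈ {−4, ..., 4}. For each x_0, f_y(x_0, y) is a polynomial in y; find its integer roots y ∈ {−4, ..., 4}, then test f_x and f at those candidates.
  x = -4: f_y(-4, y) = 6*y**2 - 14*y + 8; vanishes at y ∈ {1}. (-4, 1): f_x = 12 ≠ 0.
  x = -3: f_y(-3, y) = 6*y**2 - 12*y + 6; vanishes at y ∈ {1}. (-3, 1): f_x = 3 ≠ 0.
  x = -2: f_y(-2, y) = 6*y**2 - 10*y + 4; vanishes at y ∈ {1}. (-2, 1): f_x = 0, f = 0 — SINGULAR.
  x = -1: f_y(-1, y) = 6*y**2 - 8*y + 2; vanishes at y ∈ {1}. (-1, 1): f_x = 3 ≠ 0.
  x = 0: f_y(0, y) = 6*y**2 - 6*y; vanishes at y ∈ {0, 1}. (0, 0): f_x = 13 ≠ 0; (0, 1): f_x = 12 ≠ 0.
  x = 1: f_y(1, y) = 6*y**2 - 4*y - 2; vanishes at y ∈ {1}. (1, 1): f_x = 27 ≠ 0.
  x = 2: f_y(2, y) = 6*y**2 - 2*y - 4; vanishes at y ∈ {1}. (2, 1): f_x = 48 ≠ 0.
  x = 3: f_y(3, y) = 6*y**2 - 6; vanishes at y ∈ {-1, 1}. (3, -1): f_x = 79 ≠ 0; (3, 1): f_x = 75 ≠ 0.
  x = 4: f_y(4, y) = 6*y**2 + 2*y - 8; vanishes at y ∈ {1}. (4, 1): f_x = 108 ≠ 0.
Only singular point on the grid: (-2, 1).
Classify: substitute x = -2 + u, y = 1 + v and expand: f = u**3 + u*v**2 + 2*v**3 + v**2.
No constant or linear terms (consistent with a singular point). Quadratic part: v**2. Cubic part: u**3 + u*v**2 + 2*v**3.
The quadratic part v**2 is a perfect square, so there is a single (double) tangent line v = 0, i.e. y = 1. Restricting the cubic part to that line (v = 0) leaves u**3 ≠ 0, so f is not divisible by v and the branch is v² ≈ -u**3 to lowest order — this is a cusp.
Classification: cusp.


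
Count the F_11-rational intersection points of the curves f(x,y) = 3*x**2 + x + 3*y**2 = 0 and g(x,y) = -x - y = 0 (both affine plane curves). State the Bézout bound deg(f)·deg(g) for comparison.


Common zeros: {(0, 0), (9, 2)}; count = 2; Bézout bound = 2.

deg(f) = 2, deg(g) = 1, so Bézout bound = 2.
Scan x ∈ F_11. For each x, list the y ∈ F_11 with f(x, y) ≡ 0 and those with g(x, y) ≡ 0 (mod 11); the common zeros in that column are the intersection.
  x = 0: f ≡ 0 at y ∈ {0}; g ≡ 0 at y ∈ {0}; common: {0}.
  x = 1: f ≡ 0 at y ∈ ∅; g ≡ 0 at y ∈ {10}; common: ∅.
  x = 2: f ≡ 0 at y ∈ ∅; g ≡ 0 at y ∈ {9}; common: ∅.
  x = 3: f ≡ 0 at y ∈ {1, 10}; g ≡ 0 at y ∈ {8}; common: ∅.
  x = 4: f ≡ 0 at y ∈ {1, 10}; g ≡ 0 at y ∈ {7}; common: ∅.
  x = 5: f ≡ 0 at y ∈ ∅; g ≡ 0 at y ∈ {6}; common: ∅.
  x = 6: f ≡ 0 at y ∈ ∅; g ≡ 0 at y ∈ {5}; common: ∅.
  x = 7: f ≡ 0 at y ∈ {0}; g ≡ 0 at y ∈ {4}; common: ∅.
  x = 8: f ≡ 0 at y ∈ {5, 6}; g ≡ 0 at y ∈ {3}; common: ∅.
  x = 9: f ≡ 0 at y ∈ {2, 9}; g ≡ 0 at y ∈ {2}; common: {2}.
  x = 10: f ≡ 0 at y ∈ {5, 6}; g ≡ 0 at y ∈ {1}; common: ∅.
Collecting: common zeros = {(0, 0), (9, 2)}, so the count is 2.
Comparison with the Bézout bound: 2 ≤ 2 = deg(f)·deg(g), as expected for curves with no common component (the bound is attained).


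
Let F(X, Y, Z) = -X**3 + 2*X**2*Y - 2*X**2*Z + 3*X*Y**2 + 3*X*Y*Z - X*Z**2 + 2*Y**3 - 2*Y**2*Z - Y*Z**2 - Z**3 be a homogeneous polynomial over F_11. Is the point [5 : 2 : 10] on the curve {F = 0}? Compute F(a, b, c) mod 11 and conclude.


F(5,2,10) ≡ 7 (mod 11); P is NOT on the curve.

Evaluate F(5, 2, 10) term-by-term (mod 11).
  -X**3 ↦ -1·125·1·1 = -125
  2*X**2*Y ↦ 2·25·2·1 = 100
  -2*X**2*Z ↦ -2·25·1·10 = -500
  3*X*Y**2 ↦ 3·5·4·1 = 60
  3*X*Y*Z ↦ 3·5·2·10 = 300
  -X*Z**2 ↦ -1·5·1·100 = -500
  2*Y**3 ↦ 2·1·8·1 = 16
  -2*Y**2*Z ↦ -2·1·4·10 = -80
  -Y*Z**2 ↦ -1·1·2·100 = -200
  -Z**3 ↦ -1·1·1·1000 = -1000
Sum: F(5, 2, 10) = (-125) + (100) + (-500) + (60) + (300) + (-500) + (16) + (-80) + (-200) + (-1000) = -1929.
Reducing mod 11: -1929 ≡ 7 (mod 11).
Since F(a, b, c) ≡ 7 ≠ 0 (mod 11), P does NOT lie on the curve.


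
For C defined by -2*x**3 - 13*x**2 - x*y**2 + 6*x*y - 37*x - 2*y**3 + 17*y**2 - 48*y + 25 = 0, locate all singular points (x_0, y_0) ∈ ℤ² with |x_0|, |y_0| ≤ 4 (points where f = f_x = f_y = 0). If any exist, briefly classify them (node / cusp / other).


Singular points: {(-2, 3)}; classification: node.

Compute partial derivatives:
  f_x = -6*x**2 - 26*x - y**2 + 6*y - 37.
  f_y = -2*x*y + 6*x - 6*y**2 + 34*y - 48.
Scan x_0 ∈ {−4, ..., 4}. For each x_0, f_y(x_0, y) is a polynomial in y; find its integer roots y ∈ {−4, ..., 4}, then test f_x and f at those candidates.
  x = -4: f_y(-4, y) = -6*y**2 + 42*y - 72; vanishes at y ∈ {3, 4}. (-4, 3): f_x = -20 ≠ 0; (-4, 4): f_x = -21 ≠ 0.
  x = -3: f_y(-3, y) = -6*y**2 + 40*y - 66; vanishes at y ∈ {3}. (-3, 3): f_x = -4 ≠ 0.
  x = -2: f_y(-2, y) = -6*y**2 + 38*y - 60; vanishes at y ∈ {3}. (-2, 3): f_x = 0, f = 0 — SINGULAR.
  x = -1: f_y(-1, y) = -6*y**2 + 36*y - 54; vanishes at y ∈ {3}. (-1, 3): f_x = -8 ≠ 0.
  x = 0: f_y(0, y) = -6*y**2 + 34*y - 48; vanishes at y ∈ {3}. (0, 3): f_x = -28 ≠ 0.
  x = 1: f_y(1, y) = -6*y**2 + 32*y - 42; vanishes at y ∈ {3}. (1, 3): f_x = -60 ≠ 0.
  x = 2: f_y(2, y) = -6*y**2 + 30*y - 36; vanishes at y ∈ {2, 3}. (2, 2): f_x = -105 ≠ 0; (2, 3): f_x = -104 ≠ 0.
  x = 3: f_y(3, y) = -6*y**2 + 28*y - 30; vanishes at y ∈ {3}. (3, 3): f_x = -160 ≠ 0.
  x = 4: f_y(4, y) = -6*y**2 + 26*y - 24; vanishes at y ∈ {3}. (4, 3): f_x = -228 ≠ 0.
Only singular point on the grid: (-2, 3).
Classify: substitute x = -2 + u, y = 3 + v and expand: f = -2*u**3 - u**2 - u*v**2 - 2*v**3 + v**2.
No constant or linear terms (consistent with a singular point). Quadratic part: -u**2 + v**2. Cubic part: -2*u**3 - u*v**2 - 2*v**3.
The quadratic part v**2 - u**2 = (v − u)(v + u) splits into two distinct linear factors, so there are two distinct tangent lines y − 3 = ±(x − -2) — this is a node (ordinary double point).
Classification: node.


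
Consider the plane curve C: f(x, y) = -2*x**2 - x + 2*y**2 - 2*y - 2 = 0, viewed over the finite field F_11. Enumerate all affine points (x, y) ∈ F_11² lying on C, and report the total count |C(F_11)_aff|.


Affine F_11-points: {(0, 4), (0, 8), (1, 6), (2, 3), (2, 9), (3, 3), (3, 9), (4, 6), (5, 4), (5, 8)}; count = 10.

For each of the 121 pairs (x, y) ∈ F_11², evaluate f(x, y) mod 11. Record the zeros.
  x = 0: [0↦9, 1↦9, 2↦2, 3↦10, 4↦0, 5↦5, 6↦3, 7↦5, 8↦0, 9↦10, 10↦2]  zeros at y ∈ {4, 8}
  x = 1: [0↦6, 1↦6, 2↦10, 3↦7, 4↦8, 5↦2, 6↦0, 7↦2, 8↦8, 9↦7, 10↦10]  zeros at y ∈ {6}
  x = 2: [0↦10, 1↦10, 2↦3, 3↦0, 4↦1, 5↦6, 6↦4, 7↦6, 8↦1, 9↦0, 10↦3]  zeros at y ∈ {3, 9}
  x = 3: [0↦10, 1↦10, 2↦3, 3↦0, 4↦1, 5↦6, 6↦4, 7↦6, 8↦1, 9↦0, 10↦3]  zeros at y ∈ {3, 9}
  x = 4: [0↦6, 1↦6, 2↦10, 3↦7, 4↦8, 5↦2, 6↦0, 7↦2, 8↦8, 9↦7, 10↦10]  zeros at y ∈ {6}
  x = 5: [0↦9, 1↦9, 2↦2, 3↦10, 4↦0, 5↦5, 6↦3, 7↦5, 8↦0, 9↦10, 10↦2]  zeros at y ∈ {4, 8}
  x = 6: [0↦8, 1↦8, 2↦1, 3↦9, 4↦10, 5↦4, 6↦2, 7↦4, 8↦10, 9↦9, 10↦1]  zeros at y ∈ ∅
  x = 7: [0↦3, 1↦3, 2↦7, 3↦4, 4↦5, 5↦10, 6↦8, 7↦10, 8↦5, 9↦4, 10↦7]  zeros at y ∈ ∅
  x = 8: [0↦5, 1↦5, 2↦9, 3↦6, 4↦7, 5↦1, 6↦10, 7↦1, 8↦7, 9↦6, 10↦9]  zeros at y ∈ ∅
  x = 9: [0↦3, 1↦3, 2↦7, 3↦4, 4↦5, 5↦10, 6↦8, 7↦10, 8↦5, 9↦4, 10↦7]  zeros at y ∈ ∅
  x = 10: [0↦8, 1↦8, 2↦1, 3↦9, 4↦10, 5↦4, 6↦2, 7↦4, 8↦10, 9↦9, 10↦1]  zeros at y ∈ ∅
Collecting zeros: affine points = {(0, 4), (0, 8), (1, 6), (2, 3), (2, 9), (3, 3), (3, 9), (4, 6), (5, 4), (5, 8)}.
Total count |C(F_11)_aff| = 10.


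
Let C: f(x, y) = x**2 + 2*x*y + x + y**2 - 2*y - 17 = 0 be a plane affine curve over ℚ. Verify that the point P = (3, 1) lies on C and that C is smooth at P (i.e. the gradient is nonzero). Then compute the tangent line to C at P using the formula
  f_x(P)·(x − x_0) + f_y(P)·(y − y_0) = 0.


Tangent line at P: 9*x + 6*y - 33 = 0.

Step 1: f(3, 1) = 0, so P lies on C.
Step 2: partial derivatives
  f_x(x, y) = 2*x + 2*y + 1, f_y(x, y) = 2*x + 2*y - 2.
  f_x(P) = 9, f_y(P) = 6 (gradient nonzero, so P is smooth).
Step 3: tangent line at P: 9·(x − 3) + 6·(y − 1) = 0.
Expanding: 9*x + 6*y - 33 = 0.


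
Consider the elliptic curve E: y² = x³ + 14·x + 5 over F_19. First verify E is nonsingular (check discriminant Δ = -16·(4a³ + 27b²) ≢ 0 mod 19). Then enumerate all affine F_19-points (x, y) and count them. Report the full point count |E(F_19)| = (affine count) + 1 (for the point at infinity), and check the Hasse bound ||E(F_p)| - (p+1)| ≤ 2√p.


Affine points = {(0, 9), (0, 10), (1, 1), (1, 18), (3, 6), (3, 13), (4, 7), (4, 12), (6, 1), (6, 18), (7, 3), (7, 16), (9, 9), (9, 10), (10, 9), (10, 10), (12, 1), (12, 18), (13, 3), (13, 16), (14, 0), (17, 8), (17, 11), (18, 3), (18, 16)}; affine count = 25; |E(F_19)| = 26.

Discriminant check: Δ ∝ 4a³ + 27b² = 4·14³ + 27·5² = 4·2744 + 27·25 ≡ 4 (mod 19). Nonzero ⇒ E is nonsingular.
For each x ∈ F_19, compute rhs = x³ + 14·x + 5 mod 19, then count y ∈ F_19 with y² ≡ rhs.
  x = 0: rhs = 5, matching y values: 9, 10 (2 points).
  x = 1: rhs = 1, matching y values: 1, 18 (2 points).
  x = 2: rhs = 3, matching y values: none (0 points).
  x = 3: rhs = 17, matching y values: 6, 13 (2 points).
  x = 4: rhs = 11, matching y values: 7, 12 (2 points).
  x = 5: rhs = 10, matching y values: none (0 points).
  x = 6: rhs = 1, matching y values: 1, 18 (2 points).
  x = 7: rhs = 9, matching y values: 3, 16 (2 points).
  x = 8: rhs = 2, matching y values: none (0 points).
  x = 9: rhs = 5, matching y values: 9, 10 (2 points).
  x = 10: rhs = 5, matching y values: 9, 10 (2 points).
  x = 11: rhs = 8, matching y values: none (0 points).
  x = 12: rhs = 1, matching y values: 1, 18 (2 points).
  x = 13: rhs = 9, matching y values: 3, 16 (2 points).
  x = 14: rhs = 0, matching y values: 0 (1 points).
  x = 15: rhs = 18, matching y values: none (0 points).
  x = 16: rhs = 12, matching y values: none (0 points).
  x = 17: rhs = 7, matching y values: 8, 11 (2 points).
  x = 18: rhs = 9, matching y values: 3, 16 (2 points).
Total affine count: 25.
Full point count |E(F_19)| = 25 + 1 = 26.
Hasse bound: |26 − (19+1)| = |6| = 6 ≤ 2√19 ≈ 8.7178 ✓.


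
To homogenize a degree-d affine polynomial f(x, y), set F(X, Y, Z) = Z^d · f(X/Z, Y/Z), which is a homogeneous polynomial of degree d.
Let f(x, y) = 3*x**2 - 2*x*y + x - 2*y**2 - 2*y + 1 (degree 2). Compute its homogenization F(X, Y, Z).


F(X, Y, Z) = 3*X**2 - 2*X*Y + X*Z - 2*Y**2 - 2*Y*Z + Z**2

deg(f) = 2.
Substitute x = X/Z, y = Y/Z into f, then multiply by Z^2.
  monomial 3·x^2·y^0 ↦ 3·X^2·Y^0·Z^0.
  monomial -2·x^1·y^1 ↦ -2·X^1·Y^1·Z^0.
  monomial 1·x^1·y^0 ↦ 1·X^1·Y^0·Z^1.
  monomial -2·x^0·y^2 ↦ -2·X^0·Y^2·Z^0.
  monomial -2·x^0·y^1 ↦ -2·X^0·Y^1·Z^1.
  monomial 1·x^0·y^0 ↦ 1·X^0·Y^0·Z^2.
Collecting: F(X, Y, Z) = 3*X**2 - 2*X*Y + X*Z - 2*Y**2 - 2*Y*Z + Z**2.


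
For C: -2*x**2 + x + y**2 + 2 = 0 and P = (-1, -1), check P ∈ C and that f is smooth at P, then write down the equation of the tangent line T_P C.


Tangent line at P: 5*x - 2*y + 3 = 0.

Step 1: f(-1, -1) = 0, so P lies on C.
Step 2: partial derivatives
  f_x(x, y) = 1 - 4*x, f_y(x, y) = 2*y.
  f_x(P) = 5, f_y(P) = -2 (gradient nonzero, so P is smooth).
Step 3: tangent line at P: 5·(x − -1) + -2·(y − -1) = 0.
Expanding: 5*x - 2*y + 3 = 0.


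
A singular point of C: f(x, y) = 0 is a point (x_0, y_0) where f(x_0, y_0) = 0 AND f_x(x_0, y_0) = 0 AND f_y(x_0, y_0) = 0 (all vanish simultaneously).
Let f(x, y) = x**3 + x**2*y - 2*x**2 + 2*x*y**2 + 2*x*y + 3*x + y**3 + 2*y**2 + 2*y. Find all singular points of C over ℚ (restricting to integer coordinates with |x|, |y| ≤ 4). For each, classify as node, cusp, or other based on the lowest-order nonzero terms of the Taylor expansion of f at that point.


Singular points: {(1, -1)}; classification: cusp.

Compute partial derivatives:
  f_x = 3*x**2 + 2*x*y - 4*x + 2*y**2 + 2*y + 3.
  f_y = x**2 + 4*x*y + 2*x + 3*y**2 + 4*y + 2.
Scan x_0 ∈ {−4, ..., 4}. For each x_0, f_y(x_0, y) is a polynomial in y; find its integer roots y ∈ {−4, ..., 4}, then test f_x and f at those candidates.
  x = -4: f_y(-4, y) = 3*y**2 - 12*y + 10; no integer root y with |y| ≤ 4.
  x = -3: f_y(-3, y) = 3*y**2 - 8*y + 5; vanishes at y ∈ {1}. (-3, 1): f_x = 40 ≠ 0.
  x = -2: f_y(-2, y) = 3*y**2 - 4*y + 2; no integer root y with |y| ≤ 4.
  x = -1: f_y(-1, y) = 3*y**2 + 1; no integer root y with |y| ≤ 4.
  x = 0: f_y(0, y) = 3*y**2 + 4*y + 2; no integer root y with |y| ≤ 4.
  x = 1: f_y(1, y) = 3*y**2 + 8*y + 5; vanishes at y ∈ {-1}. (1, -1): f_x = 0, f = 0 — SINGULAR.
  x = 2: f_y(2, y) = 3*y**2 + 12*y + 10; no integer root y with |y| ≤ 4.
  x = 3: f_y(3, y) = 3*y**2 + 16*y + 17; no integer root y with |y| ≤ 4.
  x = 4: f_y(4, y) = 3*y**2 + 20*y + 26; no integer root y with |y| ≤ 4.
Only singular point on the grid: (1, -1).
Classify: substitute x = 1 + u, y = -1 + v and expand: f = u**3 + u**2*v + 2*u*v**2 + v**3 + v**2.
No constant or linear terms (consistent with a singular point). Quadratic part: v**2. Cubic part: u**3 + u**2*v + 2*u*v**2 + v**3.
The quadratic part v**2 is a perfect square, so there is a single (double) tangent line v = 0, i.e. y = -1. Restricting the cubic part to that line (v = 0) leaves u**3 ≠ 0, so f is not divisible by v and the branch is v² ≈ -u**3 to lowest order — this is a cusp.
Classification: cusp.


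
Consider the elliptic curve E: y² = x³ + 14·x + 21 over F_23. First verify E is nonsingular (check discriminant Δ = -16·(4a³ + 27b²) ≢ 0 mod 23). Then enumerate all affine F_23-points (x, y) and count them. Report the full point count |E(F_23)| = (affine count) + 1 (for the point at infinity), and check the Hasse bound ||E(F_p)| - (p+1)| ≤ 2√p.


Affine points = {(1, 6), (1, 17), (4, 7), (4, 16), (5, 3), (5, 20), (7, 5), (7, 18), (8, 1), (8, 22), (9, 5), (9, 18), (12, 10), (12, 13), (13, 10), (13, 13), (15, 8), (15, 15), (19, 4), (19, 19), (21, 10), (21, 13), (22, 11), (22, 12)}; affine count = 24; |E(F_23)| = 25.

Discriminant check: Δ ∝ 4a³ + 27b² = 4·14³ + 27·21² = 4·2744 + 27·441 ≡ 21 (mod 23). Nonzero ⇒ E is nonsingular.
For each x ∈ F_23, compute rhs = x³ + 14·x + 21 mod 23, then count y ∈ F_23 with y² ≡ rhs.
  x = 0: rhs = 21, matching y values: none (0 points).
  x = 1: rhs = 13, matching y values: 6, 17 (2 points).
  x = 2: rhs = 11, matching y values: none (0 points).
  x = 3: rhs = 21, matching y values: none (0 points).
  x = 4: rhs = 3, matching y values: 7, 16 (2 points).
  x = 5: rhs = 9, matching y values: 3, 20 (2 points).
  x = 6: rhs = 22, matching y values: none (0 points).
  x = 7: rhs = 2, matching y values: 5, 18 (2 points).
  x = 8: rhs = 1, matching y values: 1, 22 (2 points).
  x = 9: rhs = 2, matching y values: 5, 18 (2 points).
  x = 10: rhs = 11, matching y values: none (0 points).
  x = 11: rhs = 11, matching y values: none (0 points).
  x = 12: rhs = 8, matching y values: 10, 13 (2 points).
  x = 13: rhs = 8, matching y values: 10, 13 (2 points).
  x = 14: rhs = 17, matching y values: none (0 points).
  x = 15: rhs = 18, matching y values: 8, 15 (2 points).
  x = 16: rhs = 17, matching y values: none (0 points).
  x = 17: rhs = 20, matching y values: none (0 points).
  x = 18: rhs = 10, matching y values: none (0 points).
  x = 19: rhs = 16, matching y values: 4, 19 (2 points).
  x = 20: rhs = 21, matching y values: none (0 points).
  x = 21: rhs = 8, matching y values: 10, 13 (2 points).
  x = 22: rhs = 6, matching y values: 11, 12 (2 points).
Total affine count: 24.
Full point count |E(F_23)| = 24 + 1 = 25.
Hasse bound: |25 − (23+1)| = |1| = 1 ≤ 2√23 ≈ 9.5917 ✓.


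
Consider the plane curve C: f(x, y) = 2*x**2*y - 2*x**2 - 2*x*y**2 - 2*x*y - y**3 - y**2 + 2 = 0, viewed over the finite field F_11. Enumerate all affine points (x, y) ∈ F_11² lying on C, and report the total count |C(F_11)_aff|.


Affine F_11-points: {(0, 1), (1, 0), (1, 8), (2, 3), (3, 8), (4, 3), (6, 5), (7, 5), (8, 2), (9, 2), (10, 0)}; count = 11.

For each of the 121 pairs (x, y) ∈ F_11², evaluate f(x, y) mod 11. Record the zeros.
  x = 0: [0↦2, 1↦0, 2↦1, 3↦10, 4↦10, 5↦6, 6↦3, 7↦6, 8↦9, 9↦6, 10↦2]  zeros at y ∈ {1}
  x = 1: [0↦0, 1↦7, 2↦2, 3↦1, 4↦9, 5↦9, 6↦6, 7↦5, 8↦0, 9↦7, 10↦9]  zeros at y ∈ {0, 8}
  x = 2: [0↦5, 1↦3, 2↦7, 3↦0, 4↦9, 5↦6, 6↦7, 7↦6, 8↦8, 9↦7, 10↦8]  zeros at y ∈ {3}
  x = 3: [0↦6, 1↦10, 2↦5, 3↦7, 4↦10, 5↦8, 6↦6, 7↦9, 8↦0, 9↦6, 10↦10]  zeros at y ∈ {8}
  x = 4: [0↦3, 1↦6, 2↦7, 3↦0, 4↦1, 5↦4, 6↦3, 7↦3, 8↦9, 9↦4, 10↦4]  zeros at y ∈ {3}
  x = 5: [0↦7, 1↦2, 2↦2, 3↦1, 4↦4, 5↦5, 6↦9, 7↦10, 8↦2, 9↦1, 10↦1]  zeros at y ∈ ∅
  x = 6: [0↦7, 1↦9, 2↦1, 3↦10, 4↦8, 5↦0, 6↦2, 7↦8, 8↦1, 9↦8, 10↦1]  zeros at y ∈ {5}
  x = 7: [0↦3, 1↦5, 2↦4, 3↦5, 4↦2, 5↦0, 6↦4, 7↦8, 8↦6, 9↦3, 10↦4]  zeros at y ∈ {5}
  x = 8: [0↦6, 1↦1, 2↦0, 3↦8, 4↦8, 5↦5, 6↦4, 7↦10, 8↦6, 9↦8, 10↦10]  zeros at y ∈ {2}
  x = 9: [0↦5, 1↦8, 2↦0, 3↦8, 4↦4, 5↦4, 6↦2, 7↦3, 8↦1, 9↦1, 10↦8]  zeros at y ∈ {2}
  x = 10: [0↦0, 1↦4, 2↦4, 3↦5, 4↦1, 5↦8, 6↦9, 7↦9, 8↦2, 9↦4, 10↦9]  zeros at y ∈ {0}
Collecting zeros: affine points = {(0, 1), (1, 0), (1, 8), (2, 3), (3, 8), (4, 3), (6, 5), (7, 5), (8, 2), (9, 2), (10, 0)}.
Total count |C(F_11)_aff| = 11.


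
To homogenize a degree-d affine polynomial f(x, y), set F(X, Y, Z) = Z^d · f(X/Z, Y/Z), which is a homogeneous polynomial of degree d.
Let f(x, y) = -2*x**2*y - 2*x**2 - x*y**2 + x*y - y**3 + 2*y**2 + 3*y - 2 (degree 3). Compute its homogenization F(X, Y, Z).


F(X, Y, Z) = -2*X**2*Y - 2*X**2*Z - X*Y**2 + X*Y*Z - Y**3 + 2*Y**2*Z + 3*Y*Z**2 - 2*Z**3

deg(f) = 3.
Substitute x = X/Z, y = Y/Z into f, then multiply by Z^3.
  monomial -2·x^2·y^1 ↦ -2·X^2·Y^1·Z^0.
  monomial -2·x^2·y^0 ↦ -2·X^2·Y^0·Z^1.
  monomial -1·x^1·y^2 ↦ -1·X^1·Y^2·Z^0.
  monomial 1·x^1·y^1 ↦ 1·X^1·Y^1·Z^1.
  monomial -1·x^0·y^3 ↦ -1·X^0·Y^3·Z^0.
  monomial 2·x^0·y^2 ↦ 2·X^0·Y^2·Z^1.
  monomial 3·x^0·y^1 ↦ 3·X^0·Y^1·Z^2.
  monomial -2·x^0·y^0 ↦ -2·X^0·Y^0·Z^3.
Collecting: F(X, Y, Z) = -2*X**2*Y - 2*X**2*Z - X*Y**2 + X*Y*Z - Y**3 + 2*Y**2*Z + 3*Y*Z**2 - 2*Z**3.


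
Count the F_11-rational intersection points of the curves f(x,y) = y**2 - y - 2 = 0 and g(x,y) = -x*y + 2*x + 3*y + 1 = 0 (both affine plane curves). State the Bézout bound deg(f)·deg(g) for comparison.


Common zeros: {(8, 10)}; count = 1; Bézout bound = 4.

deg(f) = 2, deg(g) = 2, so Bézout bound = 4.
Scan x ∈ F_11. For each x, list the y ∈ F_11 with f(x, y) ≡ 0 and those with g(x, y) ≡ 0 (mod 11); the common zeros in that column are the intersection.
  x = 0: f ≡ 0 at y ∈ {2, 10}; g ≡ 0 at y ∈ {7}; common: ∅.
  x = 1: f ≡ 0 at y ∈ {2, 10}; g ≡ 0 at y ∈ {4}; common: ∅.
  x = 2: f ≡ 0 at y ∈ {2, 10}; g ≡ 0 at y ∈ {6}; common: ∅.
  x = 3: f ≡ 0 at y ∈ {2, 10}; g ≡ 0 at y ∈ ∅; common: ∅.
  x = 4: f ≡ 0 at y ∈ {2, 10}; g ≡ 0 at y ∈ {9}; common: ∅.
  x = 5: f ≡ 0 at y ∈ {2, 10}; g ≡ 0 at y ∈ {0}; common: ∅.
  x = 6: f ≡ 0 at y ∈ {2, 10}; g ≡ 0 at y ∈ {8}; common: ∅.
  x = 7: f ≡ 0 at y ∈ {2, 10}; g ≡ 0 at y ∈ {1}; common: ∅.
  x = 8: f ≡ 0 at y ∈ {2, 10}; g ≡ 0 at y ∈ {10}; common: {10}.
  x = 9: f ≡ 0 at y ∈ {2, 10}; g ≡ 0 at y ∈ {5}; common: ∅.
  x = 10: f ≡ 0 at y ∈ {2, 10}; g ≡ 0 at y ∈ {3}; common: ∅.
Collecting: common zeros = {(8, 10)}, so the count is 1.
Comparison with the Bézout bound: 1 ≤ 4 = deg(f)·deg(g), as expected for curves with no common component (the affine F_11-count falls short of the bound because intersections may lie at infinity, over extension fields, or carry multiplicity).


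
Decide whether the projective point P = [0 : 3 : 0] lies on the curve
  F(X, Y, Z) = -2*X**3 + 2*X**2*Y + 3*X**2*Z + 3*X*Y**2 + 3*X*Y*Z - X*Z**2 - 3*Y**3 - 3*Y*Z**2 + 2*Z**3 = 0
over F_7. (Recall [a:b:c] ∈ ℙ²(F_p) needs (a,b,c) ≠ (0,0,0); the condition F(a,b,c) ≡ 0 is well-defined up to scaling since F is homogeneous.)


F(0,3,0) ≡ 3 (mod 7); P is NOT on the curve.

Evaluate F(0, 3, 0) term-by-term (mod 7).
  -2*X**3 ↦ -2·0·1·1 = 0
  2*X**2*Y ↦ 2·0·3·1 = 0
  3*X**2*Z ↦ 3·0·1·0 = 0
  3*X*Y**2 ↦ 3·0·9·1 = 0
  3*X*Y*Z ↦ 3·0·3·0 = 0
  -X*Z**2 ↦ -1·0·1·0 = 0
  -3*Y**3 ↦ -3·1·27·1 = -81
  -3*Y*Z**2 ↦ -3·1·3·0 = 0
  2*Z**3 ↦ 2·1·1·0 = 0
Sum: F(0, 3, 0) = (0) + (0) + (0) + (0) + (0) + (0) + (-81) + (0) + (0) = -81.
Reducing mod 7: -81 ≡ 3 (mod 7).
Since F(a, b, c) ≡ 3 ≠ 0 (mod 7), P does NOT lie on the curve.


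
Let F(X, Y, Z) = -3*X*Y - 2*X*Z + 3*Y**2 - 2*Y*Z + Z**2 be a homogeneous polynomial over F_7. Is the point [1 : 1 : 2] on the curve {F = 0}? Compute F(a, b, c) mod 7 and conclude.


F(1,1,2) ≡ 3 (mod 7); P is NOT on the curve.

Evaluate F(1, 1, 2) term-by-term (mod 7).
  -3*X*Y ↦ -3·1·1·1 = -3
  -2*X*Z ↦ -2·1·1·2 = -4
  3*Y**2 ↦ 3·1·1·1 = 3
  -2*Y*Z ↦ -2·1·1·2 = -4
  Z**2 ↦ 1·1·1·4 = 4
Sum: F(1, 1, 2) = (-3) + (-4) + (3) + (-4) + (4) = -4.
Reducing mod 7: -4 ≡ 3 (mod 7).
Since F(a, b, c) ≡ 3 ≠ 0 (mod 7), P does NOT lie on the curve.


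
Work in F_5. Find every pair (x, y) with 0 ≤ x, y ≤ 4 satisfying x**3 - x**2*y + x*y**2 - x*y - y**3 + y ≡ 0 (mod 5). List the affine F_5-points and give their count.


Affine F_5-points: {(0, 0), (0, 1), (0, 4), (1, 1), (1, 2), (1, 3)}; count = 6.

For each of the 25 pairs (x, y) ∈ F_5², evaluate f(x, y) mod 5. Record the zeros.
  x = 0: [0↦0, 1↦0, 2↦4, 3↦1, 4↦0]  zeros at y ∈ {0, 1, 4}
  x = 1: [0↦1, 1↦0, 2↦0, 3↦0, 4↦4]  zeros at y ∈ {1, 2, 3}
  x = 2: [0↦3, 1↦4, 2↦3, 3↦4, 4↦1]  zeros at y ∈ ∅
  x = 3: [0↦2, 1↦3, 2↦4, 3↦4, 4↦2]  zeros at y ∈ ∅
  x = 4: [0↦4, 1↦3, 2↦4, 3↦1, 4↦3]  zeros at y ∈ ∅
Collecting zeros: affine points = {(0, 0), (0, 1), (0, 4), (1, 1), (1, 2), (1, 3)}.
Total count |C(F_5)_aff| = 6.


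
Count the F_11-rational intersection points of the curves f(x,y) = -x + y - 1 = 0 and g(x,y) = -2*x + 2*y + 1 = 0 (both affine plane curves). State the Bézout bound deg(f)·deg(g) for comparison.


Common zeros: ∅; count = 0; Bézout bound = 1.

deg(f) = 1, deg(g) = 1, so Bézout bound = 1.
Scan x ∈ F_11. For each x, list the y ∈ F_11 with f(x, y) ≡ 0 and those with g(x, y) ≡ 0 (mod 11); the common zeros in that column are the intersection.
  x = 0: f ≡ 0 at y ∈ {1}; g ≡ 0 at y ∈ {5}; common: ∅.
  x = 1: f ≡ 0 at y ∈ {2}; g ≡ 0 at y ∈ {6}; common: ∅.
  x = 2: f ≡ 0 at y ∈ {3}; g ≡ 0 at y ∈ {7}; common: ∅.
  x = 3: f ≡ 0 at y ∈ {4}; g ≡ 0 at y ∈ {8}; common: ∅.
  x = 4: f ≡ 0 at y ∈ {5}; g ≡ 0 at y ∈ {9}; common: ∅.
  x = 5: f ≡ 0 at y ∈ {6}; g ≡ 0 at y ∈ {10}; common: ∅.
  x = 6: f ≡ 0 at y ∈ {7}; g ≡ 0 at y ∈ {0}; common: ∅.
  x = 7: f ≡ 0 at y ∈ {8}; g ≡ 0 at y ∈ {1}; common: ∅.
  x = 8: f ≡ 0 at y ∈ {9}; g ≡ 0 at y ∈ {2}; common: ∅.
  x = 9: f ≡ 0 at y ∈ {10}; g ≡ 0 at y ∈ {3}; common: ∅.
  x = 10: f ≡ 0 at y ∈ {0}; g ≡ 0 at y ∈ {4}; common: ∅.
Collecting: common zeros = ∅, so the count is 0.
Comparison with the Bézout bound: 0 ≤ 1 = deg(f)·deg(g), as expected for curves with no common component (the affine F_11-count falls short of the bound because intersections may lie at infinity, over extension fields, or carry multiplicity).
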